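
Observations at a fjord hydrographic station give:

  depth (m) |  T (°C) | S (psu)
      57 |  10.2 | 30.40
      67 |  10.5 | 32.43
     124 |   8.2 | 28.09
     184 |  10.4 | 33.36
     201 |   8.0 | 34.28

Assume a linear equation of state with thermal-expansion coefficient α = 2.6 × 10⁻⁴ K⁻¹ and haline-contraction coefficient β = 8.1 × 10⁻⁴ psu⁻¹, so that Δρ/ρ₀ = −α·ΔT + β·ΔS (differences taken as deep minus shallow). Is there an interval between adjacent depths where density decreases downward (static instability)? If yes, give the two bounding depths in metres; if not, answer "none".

Evaluate Δρ/ρ₀ = −αΔT + βΔS across each adjacent pair:
  57–67 m: −αΔT+βΔS = −(2.6 × 10⁻⁴)(+0.3)+(8.1 × 10⁻⁴)(+2.03) = 1.6 × 10⁻³ → stable
  67–124 m: −αΔT+βΔS = −(2.6 × 10⁻⁴)(-2.3)+(8.1 × 10⁻⁴)(-4.34) = -2.9 × 10⁻³ → UNSTABLE
  124–184 m: −αΔT+βΔS = −(2.6 × 10⁻⁴)(+2.2)+(8.1 × 10⁻⁴)(+5.27) = 3.7 × 10⁻³ → stable
  184–201 m: −αΔT+βΔS = −(2.6 × 10⁻⁴)(-2.4)+(8.1 × 10⁻⁴)(+0.92) = 1.4 × 10⁻³ → stable
The 67–124 m interval has Δρ < 0: lighter water underlies denser water.

67–124 m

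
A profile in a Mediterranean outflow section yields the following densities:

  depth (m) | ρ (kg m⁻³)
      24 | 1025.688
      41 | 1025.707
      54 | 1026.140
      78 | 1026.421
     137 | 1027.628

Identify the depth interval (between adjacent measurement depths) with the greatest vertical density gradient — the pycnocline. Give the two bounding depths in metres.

Compute the density gradient over each adjacent pair:
  24–41 m: Δρ/Δz = 0.019/17 = 1.1 × 10⁻³ kg m⁻⁴
  41–54 m: Δρ/Δz = 0.433/13 = 0.033 kg m⁻⁴
  54–78 m: Δρ/Δz = 0.281/24 = 0.012 kg m⁻⁴
  78–137 m: Δρ/Δz = 1.207/59 = 0.020 kg m⁻⁴
The largest gradient is in the 41–54 m interval — the pycnocline.

41–54 m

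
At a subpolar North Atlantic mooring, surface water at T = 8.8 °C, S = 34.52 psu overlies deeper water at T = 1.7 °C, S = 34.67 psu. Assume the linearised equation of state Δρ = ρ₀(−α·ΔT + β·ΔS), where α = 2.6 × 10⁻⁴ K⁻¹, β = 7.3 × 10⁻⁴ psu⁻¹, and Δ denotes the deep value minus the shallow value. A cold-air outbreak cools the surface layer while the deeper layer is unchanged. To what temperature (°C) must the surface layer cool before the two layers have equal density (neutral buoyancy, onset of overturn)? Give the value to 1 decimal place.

1.3 °C

Neutral buoyancy requires Δρ = 0, i.e. −α(T_deep − T_surf′) + β(S_deep − S_surf) = 0.
T_surf′ = T_deep − (β/α)·ΔS = 1.7 − (7.3 × 10⁻⁴/2.6 × 10⁻⁴)·(+0.15) = 1.279 °C.
Cooling required: 8.8 − (1.279) = 7.521 °C.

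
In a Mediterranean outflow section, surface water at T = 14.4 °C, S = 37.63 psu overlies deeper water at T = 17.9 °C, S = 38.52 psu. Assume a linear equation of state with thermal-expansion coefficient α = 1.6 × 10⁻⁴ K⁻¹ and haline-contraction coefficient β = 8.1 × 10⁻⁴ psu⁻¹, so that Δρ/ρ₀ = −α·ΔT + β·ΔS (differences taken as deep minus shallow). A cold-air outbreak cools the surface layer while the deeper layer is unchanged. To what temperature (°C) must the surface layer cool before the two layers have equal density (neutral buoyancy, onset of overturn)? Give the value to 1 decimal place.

13.4 °C

Neutral buoyancy requires Δρ = 0, i.e. −α(T_deep − T_surf′) + β(S_deep − S_surf) = 0.
T_surf′ = T_deep − (β/α)·ΔS = 17.9 − (8.1 × 10⁻⁴/1.6 × 10⁻⁴)·(+0.89) = 13.394 °C.
Cooling required: 14.4 − (13.394) = 1.006 °C.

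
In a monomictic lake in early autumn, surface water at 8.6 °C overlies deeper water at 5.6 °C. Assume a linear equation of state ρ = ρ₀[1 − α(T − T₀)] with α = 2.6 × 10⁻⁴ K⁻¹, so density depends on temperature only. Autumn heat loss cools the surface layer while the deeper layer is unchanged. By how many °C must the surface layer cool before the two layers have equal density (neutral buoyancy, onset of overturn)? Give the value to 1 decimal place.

3.0 °C

With temperature the only control, equal density requires T_surf′ = T_deep.
T_surf′ = 5.6 °C.
Cooling required: 8.6 − 5.6 = 3.0 °C.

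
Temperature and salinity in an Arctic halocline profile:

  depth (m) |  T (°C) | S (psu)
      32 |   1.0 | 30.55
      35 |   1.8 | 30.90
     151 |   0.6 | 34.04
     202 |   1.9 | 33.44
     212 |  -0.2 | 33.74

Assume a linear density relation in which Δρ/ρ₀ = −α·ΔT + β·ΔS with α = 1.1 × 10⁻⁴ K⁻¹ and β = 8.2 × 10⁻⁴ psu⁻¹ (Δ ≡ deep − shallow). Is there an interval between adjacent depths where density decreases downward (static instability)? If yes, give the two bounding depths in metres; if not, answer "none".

151–202 m

Evaluate Δρ/ρ₀ = −αΔT + βΔS across each adjacent pair:
  32–35 m: −αΔT+βΔS = −(1.1 × 10⁻⁴)(+0.8)+(8.2 × 10⁻⁴)(+0.35) = 2.0 × 10⁻⁴ → stable
  35–151 m: −αΔT+βΔS = −(1.1 × 10⁻⁴)(-1.2)+(8.2 × 10⁻⁴)(+3.14) = 2.7 × 10⁻³ → stable
  151–202 m: −αΔT+βΔS = −(1.1 × 10⁻⁴)(+1.3)+(8.2 × 10⁻⁴)(-0.60) = -6.3 × 10⁻⁴ → UNSTABLE
  202–212 m: −αΔT+βΔS = −(1.1 × 10⁻⁴)(-2.1)+(8.2 × 10⁻⁴)(+0.30) = 4.8 × 10⁻⁴ → stable
The 151–202 m interval has Δρ < 0: lighter water underlies denser water.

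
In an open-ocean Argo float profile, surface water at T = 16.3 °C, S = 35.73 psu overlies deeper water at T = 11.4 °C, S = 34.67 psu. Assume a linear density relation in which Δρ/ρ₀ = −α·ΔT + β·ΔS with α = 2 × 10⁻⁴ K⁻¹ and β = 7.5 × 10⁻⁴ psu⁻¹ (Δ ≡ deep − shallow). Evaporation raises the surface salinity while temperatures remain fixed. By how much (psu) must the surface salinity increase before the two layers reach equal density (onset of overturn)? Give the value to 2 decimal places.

0.25 psu

Neutral buoyancy requires −α(T_deep − T_surf) + β(S_deep − S_surf′) = 0.
S_surf′ = S_deep − (α/β)·ΔT = 34.67 − (2 × 10⁻⁴/7.5 × 10⁻⁴)·(-4.9) = 35.9767 psu.
Increase required: 35.9767 − 35.73 = 0.2467 psu.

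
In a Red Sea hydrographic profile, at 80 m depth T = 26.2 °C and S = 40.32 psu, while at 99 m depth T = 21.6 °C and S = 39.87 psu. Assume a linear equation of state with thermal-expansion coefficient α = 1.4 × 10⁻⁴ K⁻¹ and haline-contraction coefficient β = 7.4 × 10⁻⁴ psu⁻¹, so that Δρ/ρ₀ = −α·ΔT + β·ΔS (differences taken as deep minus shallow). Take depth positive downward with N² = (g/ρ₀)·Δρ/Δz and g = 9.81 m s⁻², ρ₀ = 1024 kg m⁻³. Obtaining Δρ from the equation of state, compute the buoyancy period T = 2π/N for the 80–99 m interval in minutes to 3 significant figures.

8.26 min

ΔT = -4.6 K, ΔS = -0.45 psu (deep − shallow).
Δρ/ρ₀ = −αΔT + βΔS = 6.44 × 10⁻⁴ − 3.33 × 10⁻⁴ = 3.11 × 10⁻⁴, so Δρ ≈ 0.3185 kg m⁻³.
N² = (g/ρ₀)·Δρ/Δz = g·(Δρ/ρ₀)/Δz = 9.81 × 3.11 × 10⁻⁴ / 19 = 1.6057 × 10⁻⁴ s⁻².
N = √(1.6057 × 10⁻⁴) = 0.012672 rad s⁻¹ → T = 2π/N = 495.83 s = 8.2638 min ≈ 8.26 min.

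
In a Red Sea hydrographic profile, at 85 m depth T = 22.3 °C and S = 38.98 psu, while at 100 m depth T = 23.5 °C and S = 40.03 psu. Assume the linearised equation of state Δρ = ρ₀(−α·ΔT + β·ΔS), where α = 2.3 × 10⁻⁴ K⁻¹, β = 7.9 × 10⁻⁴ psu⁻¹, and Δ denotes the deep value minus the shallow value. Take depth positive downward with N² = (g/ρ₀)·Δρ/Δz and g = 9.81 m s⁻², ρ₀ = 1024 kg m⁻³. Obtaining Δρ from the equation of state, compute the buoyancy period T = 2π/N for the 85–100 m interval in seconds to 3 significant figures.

ΔT = +1.2 K, ΔS = +1.05 psu (deep − shallow).
Δρ/ρ₀ = −αΔT + βΔS = -2.76 × 10⁻⁴ + 8.295 × 10⁻⁴ = 5.535 × 10⁻⁴, so Δρ ≈ 0.5668 kg m⁻³.
N² = (g/ρ₀)·Δρ/Δz = g·(Δρ/ρ₀)/Δz = 9.81 × 5.535 × 10⁻⁴ / 15 = 3.6199 × 10⁻⁴ s⁻².
N = √(3.6199 × 10⁻⁴) = 0.019026 rad s⁻¹ → T = 2π/N = 330.24 s ≈ 330 s.

330 s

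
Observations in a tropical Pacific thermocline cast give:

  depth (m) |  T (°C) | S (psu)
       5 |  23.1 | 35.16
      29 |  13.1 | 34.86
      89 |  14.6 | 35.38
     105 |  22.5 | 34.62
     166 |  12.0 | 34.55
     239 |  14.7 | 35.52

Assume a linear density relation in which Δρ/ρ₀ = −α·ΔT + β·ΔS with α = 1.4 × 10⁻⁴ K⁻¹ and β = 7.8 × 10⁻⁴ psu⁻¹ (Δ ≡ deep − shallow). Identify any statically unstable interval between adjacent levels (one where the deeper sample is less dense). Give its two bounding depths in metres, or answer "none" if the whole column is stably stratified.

Evaluate Δρ/ρ₀ = −αΔT + βΔS across each adjacent pair:
  5–29 m: −αΔT+βΔS = −(1.4 × 10⁻⁴)(-10.0)+(7.8 × 10⁻⁴)(-0.30) = 1.2 × 10⁻³ → stable
  29–89 m: −αΔT+βΔS = −(1.4 × 10⁻⁴)(+1.5)+(7.8 × 10⁻⁴)(+0.52) = 2.0 × 10⁻⁴ → stable
  89–105 m: −αΔT+βΔS = −(1.4 × 10⁻⁴)(+7.9)+(7.8 × 10⁻⁴)(-0.76) = -1.7 × 10⁻³ → UNSTABLE
  105–166 m: −αΔT+βΔS = −(1.4 × 10⁻⁴)(-10.5)+(7.8 × 10⁻⁴)(-0.07) = 1.4 × 10⁻³ → stable
  166–239 m: −αΔT+βΔS = −(1.4 × 10⁻⁴)(+2.7)+(7.8 × 10⁻⁴)(+0.97) = 3.8 × 10⁻⁴ → stable
The 89–105 m interval has Δρ < 0: lighter water underlies denser water.

89–105 m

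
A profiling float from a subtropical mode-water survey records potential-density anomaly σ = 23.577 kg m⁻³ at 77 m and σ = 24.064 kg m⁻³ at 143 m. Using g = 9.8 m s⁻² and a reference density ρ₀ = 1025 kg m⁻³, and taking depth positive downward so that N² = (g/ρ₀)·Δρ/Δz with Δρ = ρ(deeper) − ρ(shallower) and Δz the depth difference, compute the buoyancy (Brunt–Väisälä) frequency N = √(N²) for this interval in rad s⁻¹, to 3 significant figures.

8.40 × 10⁻³ rad s⁻¹

Δρ = 1024.064 − 1023.577 = 0.487 kg m⁻³ over Δz = 143 − 77 = 66 m.
N² = (9.8/1025) × (0.487/66) = 7.0548 × 10⁻⁵ s⁻².
N = √(7.0548 × 10⁻⁵) = 8.3993 × 10⁻³ rad s⁻¹ ≈ 8.40 × 10⁻³ rad s⁻¹.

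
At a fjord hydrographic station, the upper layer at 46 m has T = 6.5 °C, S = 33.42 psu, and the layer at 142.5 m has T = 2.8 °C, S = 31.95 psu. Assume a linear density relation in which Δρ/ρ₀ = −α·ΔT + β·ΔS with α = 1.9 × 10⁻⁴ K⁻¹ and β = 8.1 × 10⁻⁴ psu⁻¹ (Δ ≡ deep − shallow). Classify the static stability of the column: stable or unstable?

unstable

ΔT = 2.8 − 6.5 = -3.7 K and ΔS = 31.95 − 33.42 = -1.47 psu (deep − shallow).
−αΔT = 7.03 × 10⁻⁴; βΔS = -1.1907 × 10⁻³; sum Δρ/ρ₀ = -4.877 × 10⁻⁴.
Δρ/ρ₀ < 0, so Δρ < 0: deeper water is lighter → statically unstable; the column would overturn.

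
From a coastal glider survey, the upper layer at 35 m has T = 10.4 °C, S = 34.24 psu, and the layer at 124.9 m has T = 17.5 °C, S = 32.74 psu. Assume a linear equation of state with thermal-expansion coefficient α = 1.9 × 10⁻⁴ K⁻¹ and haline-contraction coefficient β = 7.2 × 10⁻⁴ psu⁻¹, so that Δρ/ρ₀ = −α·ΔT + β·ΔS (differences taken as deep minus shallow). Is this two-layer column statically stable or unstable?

ΔT = 17.5 − 10.4 = +7.1 K and ΔS = 32.74 − 34.24 = -1.50 psu (deep − shallow).
−αΔT = -1.349 × 10⁻³; βΔS = -1.08 × 10⁻³; sum Δρ/ρ₀ = -2.429 × 10⁻³.
Δρ/ρ₀ < 0, so Δρ < 0: deeper water is lighter → statically unstable; the column would overturn.

unstable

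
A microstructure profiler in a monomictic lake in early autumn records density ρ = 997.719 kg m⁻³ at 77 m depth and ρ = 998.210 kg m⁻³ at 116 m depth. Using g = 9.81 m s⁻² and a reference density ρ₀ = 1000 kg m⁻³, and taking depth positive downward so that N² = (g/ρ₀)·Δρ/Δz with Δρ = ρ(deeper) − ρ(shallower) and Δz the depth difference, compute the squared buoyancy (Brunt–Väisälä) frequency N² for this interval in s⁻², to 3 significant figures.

1.24 × 10⁻⁴ s⁻²

Δρ = 998.210 − 997.719 = 0.491 kg m⁻³ over Δz = 116 − 77 = 39 m.
N² = (9.81/1000) × (0.491/39) = 1.2351 × 10⁻⁴ s⁻² ≈ 1.24 × 10⁻⁴ s⁻².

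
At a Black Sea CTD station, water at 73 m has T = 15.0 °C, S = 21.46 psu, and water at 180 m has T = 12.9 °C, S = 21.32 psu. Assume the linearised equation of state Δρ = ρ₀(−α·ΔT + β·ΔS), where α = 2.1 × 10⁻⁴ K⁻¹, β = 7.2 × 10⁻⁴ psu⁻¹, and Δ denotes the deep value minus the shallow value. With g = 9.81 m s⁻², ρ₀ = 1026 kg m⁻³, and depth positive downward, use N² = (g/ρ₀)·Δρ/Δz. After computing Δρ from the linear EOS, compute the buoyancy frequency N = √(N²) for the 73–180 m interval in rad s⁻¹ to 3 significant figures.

5.58 × 10⁻³ rad s⁻¹

ΔT = -2.1 K, ΔS = -0.14 psu (deep − shallow).
Δρ/ρ₀ = −αΔT + βΔS = 4.41 × 10⁻⁴ − 1.008 × 10⁻⁴ = 3.402 × 10⁻⁴, so Δρ ≈ 0.3490 kg m⁻³.
N² = (g/ρ₀)·Δρ/Δz = g·(Δρ/ρ₀)/Δz = 9.81 × 3.402 × 10⁻⁴ / 107 = 3.1190 × 10⁻⁵ s⁻².
N = √(3.1190 × 10⁻⁵) = 5.5848 × 10⁻³ rad s⁻¹ ≈ 5.58 × 10⁻³ rad s⁻¹.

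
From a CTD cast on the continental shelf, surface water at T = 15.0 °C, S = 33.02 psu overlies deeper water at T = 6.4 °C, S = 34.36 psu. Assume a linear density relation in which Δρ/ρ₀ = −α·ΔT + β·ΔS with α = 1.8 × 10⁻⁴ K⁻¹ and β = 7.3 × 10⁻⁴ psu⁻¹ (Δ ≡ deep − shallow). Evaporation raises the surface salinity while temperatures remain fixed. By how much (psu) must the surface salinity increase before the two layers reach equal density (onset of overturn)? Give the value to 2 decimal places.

Neutral buoyancy requires −α(T_deep − T_surf) + β(S_deep − S_surf′) = 0.
S_surf′ = S_deep − (α/β)·ΔT = 34.36 − (1.8 × 10⁻⁴/7.3 × 10⁻⁴)·(-8.6) = 36.4805 psu.
Increase required: 36.4805 − 33.02 = 3.4605 psu.

3.46 psu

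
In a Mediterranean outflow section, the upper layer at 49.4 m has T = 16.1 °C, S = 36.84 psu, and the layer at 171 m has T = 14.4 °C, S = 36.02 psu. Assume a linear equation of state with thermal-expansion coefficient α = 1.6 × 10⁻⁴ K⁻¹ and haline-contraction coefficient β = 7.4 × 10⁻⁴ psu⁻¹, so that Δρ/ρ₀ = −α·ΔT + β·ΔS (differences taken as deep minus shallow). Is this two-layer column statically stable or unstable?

ΔT = 14.4 − 16.1 = -1.7 K and ΔS = 36.02 − 36.84 = -0.82 psu (deep − shallow).
−αΔT = 2.72 × 10⁻⁴; βΔS = -6.068 × 10⁻⁴; sum Δρ/ρ₀ = -3.348 × 10⁻⁴.
Δρ/ρ₀ < 0, so Δρ < 0: deeper water is lighter → statically unstable; the column would overturn.

unstable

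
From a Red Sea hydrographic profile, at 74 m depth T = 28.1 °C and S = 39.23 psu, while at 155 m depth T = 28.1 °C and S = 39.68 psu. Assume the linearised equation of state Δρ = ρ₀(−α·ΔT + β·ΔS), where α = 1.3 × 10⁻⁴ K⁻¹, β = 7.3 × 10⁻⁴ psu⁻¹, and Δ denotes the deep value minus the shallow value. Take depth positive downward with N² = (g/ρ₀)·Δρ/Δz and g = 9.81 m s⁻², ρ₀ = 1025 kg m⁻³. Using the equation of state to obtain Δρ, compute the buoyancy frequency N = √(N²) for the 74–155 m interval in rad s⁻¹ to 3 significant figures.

ΔT = +0.0 K, ΔS = +0.45 psu (deep − shallow).
Δρ/ρ₀ = −αΔT + βΔS = 0 + 3.285 × 10⁻⁴ = 3.285 × 10⁻⁴, so Δρ ≈ 0.3367 kg m⁻³.
N² = (g/ρ₀)·Δρ/Δz = g·(Δρ/ρ₀)/Δz = 9.81 × 3.285 × 10⁻⁴ / 81 = 3.9785 × 10⁻⁵ s⁻².
N = √(3.9785 × 10⁻⁵) = 6.3075 × 10⁻³ rad s⁻¹ ≈ 6.31 × 10⁻³ rad s⁻¹.

6.31 × 10⁻³ rad s⁻¹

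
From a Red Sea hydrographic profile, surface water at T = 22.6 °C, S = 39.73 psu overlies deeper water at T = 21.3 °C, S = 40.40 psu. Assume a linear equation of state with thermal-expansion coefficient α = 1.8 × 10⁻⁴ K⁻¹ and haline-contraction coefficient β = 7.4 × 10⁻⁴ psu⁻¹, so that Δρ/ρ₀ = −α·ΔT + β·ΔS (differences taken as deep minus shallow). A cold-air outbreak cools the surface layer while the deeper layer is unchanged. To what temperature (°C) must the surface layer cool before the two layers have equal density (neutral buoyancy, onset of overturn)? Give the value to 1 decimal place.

18.5 °C

Neutral buoyancy requires Δρ = 0, i.e. −α(T_deep − T_surf′) + β(S_deep − S_surf) = 0.
T_surf′ = T_deep − (β/α)·ΔS = 21.3 − (7.4 × 10⁻⁴/1.8 × 10⁻⁴)·(+0.67) = 18.546 °C.
Cooling required: 22.6 − (18.546) = 4.054 °C.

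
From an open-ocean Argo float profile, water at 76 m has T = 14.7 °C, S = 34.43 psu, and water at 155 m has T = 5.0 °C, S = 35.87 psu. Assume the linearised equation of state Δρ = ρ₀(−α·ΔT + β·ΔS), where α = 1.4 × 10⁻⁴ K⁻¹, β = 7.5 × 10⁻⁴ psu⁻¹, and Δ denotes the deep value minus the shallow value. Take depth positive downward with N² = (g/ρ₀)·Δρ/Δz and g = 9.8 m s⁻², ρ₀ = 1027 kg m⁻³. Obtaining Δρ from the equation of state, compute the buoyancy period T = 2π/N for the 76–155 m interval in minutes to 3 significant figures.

6.02 min

ΔT = -9.7 K, ΔS = +1.44 psu (deep − shallow).
Δρ/ρ₀ = −αΔT + βΔS = 1.358 × 10⁻³ + 1.08 × 10⁻³ = 2.438 × 10⁻³, so Δρ ≈ 2.504 kg m⁻³.
N² = (g/ρ₀)·Δρ/Δz = g·(Δρ/ρ₀)/Δz = 9.8 × 2.438 × 10⁻³ / 79 = 3.0244 × 10⁻⁴ s⁻².
N = √(3.0244 × 10⁻⁴) = 0.017391 rad s⁻¹ → T = 2π/N = 361.29 s = 6.0215 min ≈ 6.02 min.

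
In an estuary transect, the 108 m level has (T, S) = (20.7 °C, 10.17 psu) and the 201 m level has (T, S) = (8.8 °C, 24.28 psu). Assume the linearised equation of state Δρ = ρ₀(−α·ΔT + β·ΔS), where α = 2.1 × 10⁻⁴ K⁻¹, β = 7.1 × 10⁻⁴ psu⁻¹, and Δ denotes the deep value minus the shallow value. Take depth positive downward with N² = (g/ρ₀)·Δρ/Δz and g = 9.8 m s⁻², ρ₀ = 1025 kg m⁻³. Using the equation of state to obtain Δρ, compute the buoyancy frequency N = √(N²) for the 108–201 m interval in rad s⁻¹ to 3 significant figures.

ΔT = -11.9 K, ΔS = +14.11 psu (deep − shallow).
Δρ/ρ₀ = −αΔT + βΔS = 2.499 × 10⁻³ + 0.0100181 = 0.0125171, so Δρ ≈ 12.83 kg m⁻³.
N² = (g/ρ₀)·Δρ/Δz = g·(Δρ/ρ₀)/Δz = 9.8 × 0.0125171 / 93 = 1.3190 × 10⁻³ s⁻².
N = √(1.3190 × 10⁻³) = 0.036318 rad s⁻¹ ≈ 0.0363 rad s⁻¹.

0.0363 rad s⁻¹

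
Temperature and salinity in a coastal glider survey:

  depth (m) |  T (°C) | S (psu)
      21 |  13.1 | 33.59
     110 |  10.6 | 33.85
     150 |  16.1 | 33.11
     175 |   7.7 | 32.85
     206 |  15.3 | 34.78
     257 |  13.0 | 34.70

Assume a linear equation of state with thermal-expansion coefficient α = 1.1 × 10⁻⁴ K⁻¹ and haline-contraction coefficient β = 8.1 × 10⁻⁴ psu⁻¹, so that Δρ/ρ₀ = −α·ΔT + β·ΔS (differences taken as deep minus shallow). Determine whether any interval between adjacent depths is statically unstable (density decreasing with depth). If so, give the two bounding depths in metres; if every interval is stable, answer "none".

Evaluate Δρ/ρ₀ = −αΔT + βΔS across each adjacent pair:
  21–110 m: −αΔT+βΔS = −(1.1 × 10⁻⁴)(-2.5)+(8.1 × 10⁻⁴)(+0.26) = 4.9 × 10⁻⁴ → stable
  110–150 m: −αΔT+βΔS = −(1.1 × 10⁻⁴)(+5.5)+(8.1 × 10⁻⁴)(-0.74) = -1.2 × 10⁻³ → UNSTABLE
  150–175 m: −αΔT+βΔS = −(1.1 × 10⁻⁴)(-8.4)+(8.1 × 10⁻⁴)(-0.26) = 7.1 × 10⁻⁴ → stable
  175–206 m: −αΔT+βΔS = −(1.1 × 10⁻⁴)(+7.6)+(8.1 × 10⁻⁴)(+1.93) = 7.3 × 10⁻⁴ → stable
  206–257 m: −αΔT+βΔS = −(1.1 × 10⁻⁴)(-2.3)+(8.1 × 10⁻⁴)(-0.08) = 1.9 × 10⁻⁴ → stable
The 110–150 m interval has Δρ < 0: lighter water underlies denser water.

110–150 m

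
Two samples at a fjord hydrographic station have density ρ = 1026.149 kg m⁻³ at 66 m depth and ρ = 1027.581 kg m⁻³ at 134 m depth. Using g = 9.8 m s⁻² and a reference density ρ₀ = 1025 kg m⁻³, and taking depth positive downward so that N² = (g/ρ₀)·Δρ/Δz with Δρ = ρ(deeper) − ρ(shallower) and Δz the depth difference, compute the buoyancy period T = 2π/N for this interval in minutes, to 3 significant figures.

7.38 min

Δρ = 1027.581 − 1026.149 = 1.432 kg m⁻³ over Δz = 134 − 66 = 68 m.
N² = (9.8/1025) × (1.432/68) = 2.0134 × 10⁻⁴ s⁻².
N = √(2.0134 × 10⁻⁴) = 0.014189 rad s⁻¹, so T = 2π/N = 442.82 s = 7.3803 min ≈ 7.38 min.
N² > 0, so the interval is statically stable.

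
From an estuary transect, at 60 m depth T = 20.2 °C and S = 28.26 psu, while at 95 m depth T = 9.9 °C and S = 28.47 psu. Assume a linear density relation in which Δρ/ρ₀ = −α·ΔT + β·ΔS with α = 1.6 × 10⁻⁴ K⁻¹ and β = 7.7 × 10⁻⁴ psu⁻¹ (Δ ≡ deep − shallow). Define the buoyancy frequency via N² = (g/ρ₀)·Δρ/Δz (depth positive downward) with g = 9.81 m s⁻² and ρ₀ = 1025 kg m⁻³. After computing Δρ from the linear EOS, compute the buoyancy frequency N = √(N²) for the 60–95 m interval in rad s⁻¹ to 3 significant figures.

ΔT = -10.3 K, ΔS = +0.21 psu (deep − shallow).
Δρ/ρ₀ = −αΔT + βΔS = 1.648 × 10⁻³ + 1.617 × 10⁻⁴ = 1.8097 × 10⁻³, so Δρ ≈ 1.855 kg m⁻³.
N² = (g/ρ₀)·Δρ/Δz = g·(Δρ/ρ₀)/Δz = 9.81 × 1.8097 × 10⁻³ / 35 = 5.0723 × 10⁻⁴ s⁻².
N = √(5.0723 × 10⁻⁴) = 0.022522 rad s⁻¹ ≈ 0.0225 rad s⁻¹.

0.0225 rad s⁻¹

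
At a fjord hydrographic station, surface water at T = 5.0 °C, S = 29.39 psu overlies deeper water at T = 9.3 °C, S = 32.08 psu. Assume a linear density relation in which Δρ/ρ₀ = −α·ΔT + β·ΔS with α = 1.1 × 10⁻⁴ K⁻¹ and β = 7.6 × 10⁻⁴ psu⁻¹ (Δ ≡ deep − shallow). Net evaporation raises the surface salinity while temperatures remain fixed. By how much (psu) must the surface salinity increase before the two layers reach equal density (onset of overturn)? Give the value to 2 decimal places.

2.07 psu

Neutral buoyancy requires −α(T_deep − T_surf) + β(S_deep − S_surf′) = 0.
S_surf′ = S_deep − (α/β)·ΔT = 32.08 − (1.1 × 10⁻⁴/7.6 × 10⁻⁴)·(+4.3) = 31.4576 psu.
Increase required: 31.4576 − 29.39 = 2.0676 psu.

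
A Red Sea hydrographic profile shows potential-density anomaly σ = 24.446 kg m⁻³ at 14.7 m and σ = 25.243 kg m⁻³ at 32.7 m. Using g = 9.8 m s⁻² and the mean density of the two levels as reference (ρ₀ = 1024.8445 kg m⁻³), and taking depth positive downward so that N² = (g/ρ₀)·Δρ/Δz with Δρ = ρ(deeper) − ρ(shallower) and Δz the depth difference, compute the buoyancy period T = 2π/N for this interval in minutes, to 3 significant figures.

5.09 min

Δρ = 1025.243 − 1024.446 = 0.797 kg m⁻³ over Δz = 32.7 − 14.7 = 18 m.
N² = (9.8/1024.8445) × (0.797/18) = 4.2340 × 10⁻⁴ s⁻².
N = √(4.2340 × 10⁻⁴) = 0.020577 rad s⁻¹, so T = 2π/N = 305.35 s = 5.0892 min ≈ 5.09 min.
Since Δρ > 0 the layer is stably stratified.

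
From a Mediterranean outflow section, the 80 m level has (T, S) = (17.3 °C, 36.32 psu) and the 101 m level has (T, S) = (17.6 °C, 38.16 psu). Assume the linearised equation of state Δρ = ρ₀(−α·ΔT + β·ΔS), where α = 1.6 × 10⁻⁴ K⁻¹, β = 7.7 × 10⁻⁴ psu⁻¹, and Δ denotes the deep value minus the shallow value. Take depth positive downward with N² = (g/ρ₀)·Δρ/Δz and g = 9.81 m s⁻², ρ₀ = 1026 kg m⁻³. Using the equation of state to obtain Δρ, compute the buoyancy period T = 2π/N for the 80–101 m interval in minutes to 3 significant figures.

ΔT = +0.3 K, ΔS = +1.84 psu (deep − shallow).
Δρ/ρ₀ = −αΔT + βΔS = -4.80 × 10⁻⁵ + 1.4168 × 10⁻³ = 1.3688 × 10⁻³, so Δρ ≈ 1.404 kg m⁻³.
N² = (g/ρ₀)·Δρ/Δz = g·(Δρ/ρ₀)/Δz = 9.81 × 1.3688 × 10⁻³ / 21 = 6.3943 × 10⁻⁴ s⁻².
N = √(6.3943 × 10⁻⁴) = 0.025287 rad s⁻¹ → T = 2π/N = 248.47 s = 4.1412 min ≈ 4.14 min.

4.14 min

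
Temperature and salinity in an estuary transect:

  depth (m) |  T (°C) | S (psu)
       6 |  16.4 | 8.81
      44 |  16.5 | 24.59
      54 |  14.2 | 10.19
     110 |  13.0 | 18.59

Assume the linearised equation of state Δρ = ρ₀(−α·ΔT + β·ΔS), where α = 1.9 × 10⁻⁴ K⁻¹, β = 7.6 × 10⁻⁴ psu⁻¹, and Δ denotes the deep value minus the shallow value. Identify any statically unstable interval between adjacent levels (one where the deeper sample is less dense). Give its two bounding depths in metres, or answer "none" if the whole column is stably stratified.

Evaluate Δρ/ρ₀ = −αΔT + βΔS across each adjacent pair:
  6–44 m: −αΔT+βΔS = −(1.9 × 10⁻⁴)(+0.1)+(7.6 × 10⁻⁴)(+15.78) = 0.012 → stable
  44–54 m: −αΔT+βΔS = −(1.9 × 10⁻⁴)(-2.3)+(7.6 × 10⁻⁴)(-14.40) = -0.011 → UNSTABLE
  54–110 m: −αΔT+βΔS = −(1.9 × 10⁻⁴)(-1.2)+(7.6 × 10⁻⁴)(+8.40) = 6.6 × 10⁻³ → stable
The 44–54 m interval has Δρ < 0: lighter water underlies denser water.

44–54 m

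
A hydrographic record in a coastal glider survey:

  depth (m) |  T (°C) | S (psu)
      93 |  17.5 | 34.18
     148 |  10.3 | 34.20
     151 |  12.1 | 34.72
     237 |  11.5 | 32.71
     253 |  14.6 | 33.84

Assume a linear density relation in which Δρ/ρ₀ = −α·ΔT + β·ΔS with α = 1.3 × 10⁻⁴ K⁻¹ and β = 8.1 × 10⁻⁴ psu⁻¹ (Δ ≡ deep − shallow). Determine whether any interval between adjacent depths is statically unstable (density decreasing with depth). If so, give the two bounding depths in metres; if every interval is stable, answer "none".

151–237 m

Evaluate Δρ/ρ₀ = −αΔT + βΔS across each adjacent pair:
  93–148 m: −αΔT+βΔS = −(1.3 × 10⁻⁴)(-7.2)+(8.1 × 10⁻⁴)(+0.02) = 9.5 × 10⁻⁴ → stable
  148–151 m: −αΔT+βΔS = −(1.3 × 10⁻⁴)(+1.8)+(8.1 × 10⁻⁴)(+0.52) = 1.9 × 10⁻⁴ → stable
  151–237 m: −αΔT+βΔS = −(1.3 × 10⁻⁴)(-0.6)+(8.1 × 10⁻⁴)(-2.01) = -1.6 × 10⁻³ → UNSTABLE
  237–253 m: −αΔT+βΔS = −(1.3 × 10⁻⁴)(+3.1)+(8.1 × 10⁻⁴)(+1.13) = 5.1 × 10⁻⁴ → stable
The 151–237 m interval has Δρ < 0: lighter water underlies denser water.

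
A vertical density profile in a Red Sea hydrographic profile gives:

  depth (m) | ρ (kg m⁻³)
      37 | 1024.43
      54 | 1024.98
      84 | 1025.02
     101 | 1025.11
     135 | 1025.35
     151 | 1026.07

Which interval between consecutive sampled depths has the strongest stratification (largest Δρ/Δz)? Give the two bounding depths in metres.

Compute the density gradient over each adjacent pair:
  37–54 m: Δρ/Δz = 0.55/17 = 0.032 kg m⁻⁴
  54–84 m: Δρ/Δz = 0.04/30 = 1.3 × 10⁻³ kg m⁻⁴
  84–101 m: Δρ/Δz = 0.09/17 = 5.3 × 10⁻³ kg m⁻⁴
  101–135 m: Δρ/Δz = 0.24/34 = 7.1 × 10⁻³ kg m⁻⁴
  135–151 m: Δρ/Δz = 0.72/16 = 0.045 kg m⁻⁴
The largest gradient is in the 135–151 m interval — the pycnocline.

135–151 m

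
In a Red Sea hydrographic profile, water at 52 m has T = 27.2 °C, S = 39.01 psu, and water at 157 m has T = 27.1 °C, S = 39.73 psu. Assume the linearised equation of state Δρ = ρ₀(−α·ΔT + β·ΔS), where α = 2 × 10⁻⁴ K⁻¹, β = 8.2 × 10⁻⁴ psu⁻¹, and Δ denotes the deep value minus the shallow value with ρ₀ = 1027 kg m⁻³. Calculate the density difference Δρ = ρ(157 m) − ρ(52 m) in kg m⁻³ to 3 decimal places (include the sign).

+0.627 kg m⁻³

ΔT = -0.1 K, ΔS = +0.72 psu (deep − shallow).
Δρ/ρ₀ = −(2 × 10⁻⁴)(-0.1) + (8.2 × 10⁻⁴)(+0.72) = 6.104 × 10⁻⁴.
Δρ = 1027 × (6.104 × 10⁻⁴) = +0.627 kg m⁻³.
Positive Δρ: denser below, stable.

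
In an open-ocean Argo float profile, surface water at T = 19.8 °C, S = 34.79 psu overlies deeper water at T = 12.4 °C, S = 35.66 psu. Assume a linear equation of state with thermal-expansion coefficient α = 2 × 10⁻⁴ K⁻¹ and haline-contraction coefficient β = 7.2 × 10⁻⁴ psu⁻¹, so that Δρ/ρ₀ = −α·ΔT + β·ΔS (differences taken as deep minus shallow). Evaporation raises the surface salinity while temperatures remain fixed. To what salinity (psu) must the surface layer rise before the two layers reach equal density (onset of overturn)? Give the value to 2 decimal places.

Neutral buoyancy requires −α(T_deep − T_surf) + β(S_deep − S_surf′) = 0.
S_surf′ = S_deep − (α/β)·ΔT = 35.66 − (2 × 10⁻⁴/7.2 × 10⁻⁴)·(-7.4) = 37.7156 psu.
Increase required: 37.7156 − 34.79 = 2.9256 psu.

37.72 psu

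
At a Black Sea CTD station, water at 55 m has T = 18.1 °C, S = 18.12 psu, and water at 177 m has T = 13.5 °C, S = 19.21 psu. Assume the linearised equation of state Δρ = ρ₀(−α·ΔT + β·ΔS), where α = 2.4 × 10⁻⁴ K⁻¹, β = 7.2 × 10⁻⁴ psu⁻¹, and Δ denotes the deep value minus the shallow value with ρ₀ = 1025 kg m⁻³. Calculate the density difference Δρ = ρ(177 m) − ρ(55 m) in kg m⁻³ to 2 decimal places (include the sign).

ΔT = -4.6 K, ΔS = +1.09 psu (deep − shallow).
Δρ/ρ₀ = −(2.4 × 10⁻⁴)(-4.6) + (7.2 × 10⁻⁴)(+1.09) = 1.8888 × 10⁻³.
Δρ = 1025 × (1.8888 × 10⁻³) = +1.94 kg m⁻³.
Positive Δρ: denser below, stable.

+1.94 kg m⁻³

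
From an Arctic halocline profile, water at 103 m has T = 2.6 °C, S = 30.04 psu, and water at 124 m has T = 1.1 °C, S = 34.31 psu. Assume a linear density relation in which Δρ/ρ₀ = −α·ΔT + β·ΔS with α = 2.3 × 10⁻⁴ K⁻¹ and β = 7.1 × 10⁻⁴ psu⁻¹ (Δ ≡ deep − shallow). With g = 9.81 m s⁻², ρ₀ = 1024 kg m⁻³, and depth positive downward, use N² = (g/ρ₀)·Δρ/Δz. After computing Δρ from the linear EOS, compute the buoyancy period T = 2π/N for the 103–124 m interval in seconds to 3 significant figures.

ΔT = -1.5 K, ΔS = +4.27 psu (deep − shallow).
Δρ/ρ₀ = −αΔT + βΔS = 3.45 × 10⁻⁴ + 3.0317 × 10⁻³ = 3.3767 × 10⁻³, so Δρ ≈ 3.458 kg m⁻³.
N² = (g/ρ₀)·Δρ/Δz = g·(Δρ/ρ₀)/Δz = 9.81 × 3.3767 × 10⁻³ / 21 = 1.5774 × 10⁻³ s⁻².
N = √(1.5774 × 10⁻³) = 0.039716 rad s⁻¹ → T = 2π/N = 158.20 s ≈ 158 s.

158 s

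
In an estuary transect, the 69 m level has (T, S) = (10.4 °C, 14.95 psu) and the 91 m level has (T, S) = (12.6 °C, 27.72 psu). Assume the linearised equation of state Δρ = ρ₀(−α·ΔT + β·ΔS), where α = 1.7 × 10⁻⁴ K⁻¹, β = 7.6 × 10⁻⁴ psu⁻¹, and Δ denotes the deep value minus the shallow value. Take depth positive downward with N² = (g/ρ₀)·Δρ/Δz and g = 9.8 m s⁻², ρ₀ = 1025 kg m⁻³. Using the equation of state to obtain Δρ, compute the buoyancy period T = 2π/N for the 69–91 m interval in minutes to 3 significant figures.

1.62 min

ΔT = +2.2 K, ΔS = +12.77 psu (deep − shallow).
Δρ/ρ₀ = −αΔT + βΔS = -3.74 × 10⁻⁴ + 9.7052 × 10⁻³ = 9.3312 × 10⁻³, so Δρ ≈ 9.564 kg m⁻³.
N² = (g/ρ₀)·Δρ/Δz = g·(Δρ/ρ₀)/Δz = 9.8 × 9.3312 × 10⁻³ / 22 = 4.1566 × 10⁻³ s⁻².
N = √(4.1566 × 10⁻³) = 0.064472 rad s⁻¹ → T = 2π/N = 97.456 s = 1.6243 min ≈ 1.62 min.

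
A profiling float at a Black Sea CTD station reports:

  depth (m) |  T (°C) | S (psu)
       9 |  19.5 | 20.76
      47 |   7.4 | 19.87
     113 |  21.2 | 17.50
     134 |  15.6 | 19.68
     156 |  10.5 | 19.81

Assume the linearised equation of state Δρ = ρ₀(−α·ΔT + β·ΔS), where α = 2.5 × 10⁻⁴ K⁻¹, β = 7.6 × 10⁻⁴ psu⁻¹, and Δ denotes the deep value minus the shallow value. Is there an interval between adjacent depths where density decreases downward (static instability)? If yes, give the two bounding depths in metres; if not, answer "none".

Evaluate Δρ/ρ₀ = −αΔT + βΔS across each adjacent pair:
  9–47 m: −αΔT+βΔS = −(2.5 × 10⁻⁴)(-12.1)+(7.6 × 10⁻⁴)(-0.89) = 2.3 × 10⁻³ → stable
  47–113 m: −αΔT+βΔS = −(2.5 × 10⁻⁴)(+13.8)+(7.6 × 10⁻⁴)(-2.37) = -5.3 × 10⁻³ → UNSTABLE
  113–134 m: −αΔT+βΔS = −(2.5 × 10⁻⁴)(-5.6)+(7.6 × 10⁻⁴)(+2.18) = 3.1 × 10⁻³ → stable
  134–156 m: −αΔT+βΔS = −(2.5 × 10⁻⁴)(-5.1)+(7.6 × 10⁻⁴)(+0.13) = 1.4 × 10⁻³ → stable
The 47–113 m interval has Δρ < 0: lighter water underlies denser water.

47–113 m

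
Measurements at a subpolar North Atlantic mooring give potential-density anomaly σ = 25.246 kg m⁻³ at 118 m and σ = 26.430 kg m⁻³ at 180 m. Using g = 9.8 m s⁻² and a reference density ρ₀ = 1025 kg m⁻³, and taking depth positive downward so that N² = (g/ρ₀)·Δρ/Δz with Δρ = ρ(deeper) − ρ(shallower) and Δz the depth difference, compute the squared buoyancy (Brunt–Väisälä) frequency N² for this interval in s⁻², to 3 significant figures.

1.83 × 10⁻⁴ s⁻²

Δρ = 1026.430 − 1025.246 = 1.184 kg m⁻³ over Δz = 180 − 118 = 62 m.
N² = (9.8/1025) × (1.184/62) = 1.8258 × 10⁻⁴ s⁻² ≈ 1.83 × 10⁻⁴ s⁻².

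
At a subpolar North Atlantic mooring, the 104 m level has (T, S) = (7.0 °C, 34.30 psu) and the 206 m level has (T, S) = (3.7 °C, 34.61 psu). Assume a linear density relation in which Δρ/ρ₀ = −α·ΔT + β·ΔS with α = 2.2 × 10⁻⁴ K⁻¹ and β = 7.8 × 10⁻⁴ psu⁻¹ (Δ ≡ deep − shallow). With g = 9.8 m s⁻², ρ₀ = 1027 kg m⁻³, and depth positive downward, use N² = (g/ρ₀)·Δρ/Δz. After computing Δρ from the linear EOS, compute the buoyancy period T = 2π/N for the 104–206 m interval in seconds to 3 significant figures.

ΔT = -3.3 K, ΔS = +0.31 psu (deep − shallow).
Δρ/ρ₀ = −αΔT + βΔS = 7.26 × 10⁻⁴ + 2.418 × 10⁻⁴ = 9.678 × 10⁻⁴, so Δρ ≈ 0.9939 kg m⁻³.
N² = (g/ρ₀)·Δρ/Δz = g·(Δρ/ρ₀)/Δz = 9.8 × 9.678 × 10⁻⁴ / 102 = 9.2985 × 10⁻⁵ s⁻².
N = √(9.2985 × 10⁻⁵) = 9.6429 × 10⁻³ rad s⁻¹ → T = 2π/N = 651.59 s ≈ 652 s.

652 s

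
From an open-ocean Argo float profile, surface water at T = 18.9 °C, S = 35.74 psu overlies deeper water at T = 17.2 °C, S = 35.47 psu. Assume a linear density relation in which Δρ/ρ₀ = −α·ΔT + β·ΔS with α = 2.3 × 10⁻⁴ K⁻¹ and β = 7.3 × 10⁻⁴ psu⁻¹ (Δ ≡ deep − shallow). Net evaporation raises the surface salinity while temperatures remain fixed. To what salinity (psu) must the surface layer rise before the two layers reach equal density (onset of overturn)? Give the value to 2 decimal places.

Neutral buoyancy requires −α(T_deep − T_surf) + β(S_deep − S_surf′) = 0.
S_surf′ = S_deep − (α/β)·ΔT = 35.47 − (2.3 × 10⁻⁴/7.3 × 10⁻⁴)·(-1.7) = 36.0056 psu.
Increase required: 36.0056 − 35.74 = 0.2656 psu.

36.01 psu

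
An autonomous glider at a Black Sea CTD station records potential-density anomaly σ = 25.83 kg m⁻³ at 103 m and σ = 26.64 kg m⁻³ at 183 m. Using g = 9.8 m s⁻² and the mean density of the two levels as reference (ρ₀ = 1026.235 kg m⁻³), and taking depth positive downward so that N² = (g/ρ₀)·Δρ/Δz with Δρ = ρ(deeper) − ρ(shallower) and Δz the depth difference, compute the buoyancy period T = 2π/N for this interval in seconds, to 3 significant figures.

Δρ = 1026.64 − 1025.83 = 0.81 kg m⁻³ over Δz = 183 − 103 = 80 m.
N² = (9.8/1026.235) × (0.81/80) = 9.6688 × 10⁻⁵ s⁻².
N = √(9.6688 × 10⁻⁵) = 9.8330 × 10⁻³ rad s⁻¹, so T = 2π/N = 638.99 s ≈ 639 s.

639 s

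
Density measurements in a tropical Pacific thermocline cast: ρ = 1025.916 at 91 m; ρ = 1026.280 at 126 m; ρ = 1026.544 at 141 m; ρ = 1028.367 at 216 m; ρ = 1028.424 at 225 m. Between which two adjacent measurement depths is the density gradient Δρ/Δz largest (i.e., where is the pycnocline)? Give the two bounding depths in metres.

Compute the density gradient over each adjacent pair:
  91–126 m: Δρ/Δz = 0.364/35 = 0.010 kg m⁻⁴
  126–141 m: Δρ/Δz = 0.264/15 = 0.018 kg m⁻⁴
  141–216 m: Δρ/Δz = 1.823/75 = 0.024 kg m⁻⁴
  216–225 m: Δρ/Δz = 0.057/9 = 6.3 × 10⁻³ kg m⁻⁴
The largest gradient is in the 141–216 m interval — the pycnocline.

141–216 m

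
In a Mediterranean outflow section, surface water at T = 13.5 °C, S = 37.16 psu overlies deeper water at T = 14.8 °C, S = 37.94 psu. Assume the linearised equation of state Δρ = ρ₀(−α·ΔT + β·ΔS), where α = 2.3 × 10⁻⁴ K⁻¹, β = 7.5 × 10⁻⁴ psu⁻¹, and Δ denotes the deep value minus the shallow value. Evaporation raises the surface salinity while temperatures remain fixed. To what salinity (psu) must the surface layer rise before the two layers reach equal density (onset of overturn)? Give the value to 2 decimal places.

37.54 psu

Neutral buoyancy requires −α(T_deep − T_surf) + β(S_deep − S_surf′) = 0.
S_surf′ = S_deep − (α/β)·ΔT = 37.94 − (2.3 × 10⁻⁴/7.5 × 10⁻⁴)·(+1.3) = 37.5413 psu.
Increase required: 37.5413 − 37.16 = 0.3813 psu.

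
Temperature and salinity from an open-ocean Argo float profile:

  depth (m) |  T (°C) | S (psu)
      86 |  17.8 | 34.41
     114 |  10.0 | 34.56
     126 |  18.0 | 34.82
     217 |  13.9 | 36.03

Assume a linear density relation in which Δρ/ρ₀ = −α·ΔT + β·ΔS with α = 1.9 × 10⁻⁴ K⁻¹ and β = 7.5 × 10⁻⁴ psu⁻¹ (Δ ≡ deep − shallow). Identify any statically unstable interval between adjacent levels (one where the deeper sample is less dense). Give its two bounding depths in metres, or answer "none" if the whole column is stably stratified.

Evaluate Δρ/ρ₀ = −αΔT + βΔS across each adjacent pair:
  86–114 m: −αΔT+βΔS = −(1.9 × 10⁻⁴)(-7.8)+(7.5 × 10⁻⁴)(+0.15) = 1.6 × 10⁻³ → stable
  114–126 m: −αΔT+βΔS = −(1.9 × 10⁻⁴)(+8.0)+(7.5 × 10⁻⁴)(+0.26) = -1.3 × 10⁻³ → UNSTABLE
  126–217 m: −αΔT+βΔS = −(1.9 × 10⁻⁴)(-4.1)+(7.5 × 10⁻⁴)(+1.21) = 1.7 × 10⁻³ → stable
The 114–126 m interval has Δρ < 0: lighter water underlies denser water.

114–126 m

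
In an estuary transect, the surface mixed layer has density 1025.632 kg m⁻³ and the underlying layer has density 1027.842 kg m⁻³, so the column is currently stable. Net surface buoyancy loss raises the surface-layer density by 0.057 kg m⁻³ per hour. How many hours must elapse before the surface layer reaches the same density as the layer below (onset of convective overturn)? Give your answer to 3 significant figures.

Density deficit of the surface layer: 1027.842 − 1025.632 = 2.21 kg m⁻³.
Required change = 2.21 / 0.057 = 38.8 hours.

38.8 hours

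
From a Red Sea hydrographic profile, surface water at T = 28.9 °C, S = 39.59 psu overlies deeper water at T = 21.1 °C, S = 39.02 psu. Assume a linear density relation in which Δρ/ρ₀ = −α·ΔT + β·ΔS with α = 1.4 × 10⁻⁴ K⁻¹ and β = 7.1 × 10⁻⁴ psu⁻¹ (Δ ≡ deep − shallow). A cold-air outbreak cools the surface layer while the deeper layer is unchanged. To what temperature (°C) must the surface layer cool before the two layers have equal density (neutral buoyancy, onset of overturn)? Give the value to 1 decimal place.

Neutral buoyancy requires Δρ = 0, i.e. −α(T_deep − T_surf′) + β(S_deep − S_surf) = 0.
T_surf′ = T_deep − (β/α)·ΔS = 21.1 − (7.1 × 10⁻⁴/1.4 × 10⁻⁴)·(-0.57) = 23.991 °C.
Cooling required: 28.9 − (23.991) = 4.909 °C.

24.0 °C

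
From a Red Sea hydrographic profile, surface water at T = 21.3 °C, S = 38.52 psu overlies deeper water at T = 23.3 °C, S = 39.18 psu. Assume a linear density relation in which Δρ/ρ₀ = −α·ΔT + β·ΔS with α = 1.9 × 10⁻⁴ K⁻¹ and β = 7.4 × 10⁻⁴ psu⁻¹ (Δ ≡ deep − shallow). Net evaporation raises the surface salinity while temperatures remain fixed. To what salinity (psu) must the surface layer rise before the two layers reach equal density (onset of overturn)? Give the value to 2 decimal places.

38.67 psu

Neutral buoyancy requires −α(T_deep − T_surf) + β(S_deep − S_surf′) = 0.
S_surf′ = S_deep − (α/β)·ΔT = 39.18 − (1.9 × 10⁻⁴/7.4 × 10⁻⁴)·(+2.0) = 38.6665 psu.
Increase required: 38.6665 − 38.52 = 0.1465 psu.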